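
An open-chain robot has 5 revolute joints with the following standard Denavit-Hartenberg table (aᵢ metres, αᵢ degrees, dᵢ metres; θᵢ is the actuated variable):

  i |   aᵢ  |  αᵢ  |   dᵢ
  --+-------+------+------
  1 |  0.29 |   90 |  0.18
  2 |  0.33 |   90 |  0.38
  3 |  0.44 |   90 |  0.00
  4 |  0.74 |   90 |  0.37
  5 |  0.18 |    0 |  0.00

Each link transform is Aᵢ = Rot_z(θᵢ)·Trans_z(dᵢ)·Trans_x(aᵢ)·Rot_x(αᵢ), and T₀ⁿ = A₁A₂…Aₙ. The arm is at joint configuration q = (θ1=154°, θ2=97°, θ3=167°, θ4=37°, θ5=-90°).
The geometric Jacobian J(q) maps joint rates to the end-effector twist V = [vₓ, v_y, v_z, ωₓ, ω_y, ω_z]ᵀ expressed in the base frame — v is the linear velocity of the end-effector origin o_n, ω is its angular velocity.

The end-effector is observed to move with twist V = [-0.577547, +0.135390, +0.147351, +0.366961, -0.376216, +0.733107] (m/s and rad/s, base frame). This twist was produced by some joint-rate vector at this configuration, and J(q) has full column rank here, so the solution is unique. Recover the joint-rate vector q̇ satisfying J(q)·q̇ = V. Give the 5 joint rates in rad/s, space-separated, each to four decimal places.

o_n = [-0.3777, 1.0710, -0.3928]
J₁: ẑ×o_n = [-1.0710, -0.3777, 0.0000], ω = ẑ
J2: z=[0.4384, 0.8988, 0.0000] o=[-0.2607, 0.1271, 0.1800] → [-0.5149, 0.2511, 0.5190, 0.4384, 0.8988, 0.0000]
J3: z=[-0.8921, 0.4351, 0.1219] o=[-0.0579, 0.4510, 0.5075] → [-0.4673, -0.8422, -0.4139, -0.8921, 0.4351, 0.1219]
J4: z=[0.4518, 0.8637, 0.2233] o=[-0.0615, 0.5629, 0.0820] → [-0.5236, 0.1439, 0.5027, 0.4518, 0.8637, 0.2233]
J5: z=[0.7076, -0.1945, -0.6793] o=[-0.2964, 1.2265, -0.3527] → [-0.0978, 0.0837, -0.1258, 0.7076, -0.1945, -0.6793]
q̇ = J⁺·V = [0.8760, 0.3150, -0.5500, -0.4980, -0.0520]

0.8760 0.3150 -0.5500 -0.4980 -0.0520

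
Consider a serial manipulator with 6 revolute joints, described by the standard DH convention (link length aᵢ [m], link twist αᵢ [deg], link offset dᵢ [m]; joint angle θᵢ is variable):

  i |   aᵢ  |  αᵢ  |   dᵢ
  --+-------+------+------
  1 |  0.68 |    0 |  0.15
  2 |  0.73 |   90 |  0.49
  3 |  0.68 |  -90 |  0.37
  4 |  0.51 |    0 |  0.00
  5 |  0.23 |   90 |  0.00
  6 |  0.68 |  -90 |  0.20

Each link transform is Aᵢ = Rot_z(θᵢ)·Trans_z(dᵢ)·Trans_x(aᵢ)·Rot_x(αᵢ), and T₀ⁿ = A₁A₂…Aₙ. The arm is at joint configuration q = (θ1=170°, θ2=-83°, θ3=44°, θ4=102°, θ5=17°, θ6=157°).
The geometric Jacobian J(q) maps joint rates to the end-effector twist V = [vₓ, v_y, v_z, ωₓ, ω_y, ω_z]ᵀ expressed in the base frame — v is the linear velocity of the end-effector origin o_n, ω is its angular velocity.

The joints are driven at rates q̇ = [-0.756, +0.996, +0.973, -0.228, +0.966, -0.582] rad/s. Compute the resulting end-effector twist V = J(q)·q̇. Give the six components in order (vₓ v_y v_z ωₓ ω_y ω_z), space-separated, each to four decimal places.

o_n = [-0.4854, 1.3323, 1.4847]
J₁: ẑ×o_n = [-1.3323, -0.4854, 0.0000], ω = ẑ
J2: z=[0.0000, 0.0000, 1.0000] o=[-0.6697, 0.1181, 0.1500] → [-1.2142, 0.1843, 0.0000, 0.0000, 0.0000, 1.0000]
J3: z=[0.9986, -0.0523, 0.0000] o=[-0.6315, 0.8471, 0.6400] → [-0.0442, -0.8435, 0.4922, 0.9986, -0.0523, 0.0000]
J4: z=[-0.0364, -0.6937, 0.7193] o=[-0.2364, 1.3162, 1.1124] → [-0.2699, -0.1656, -0.1733, -0.0364, -0.6937, 0.7193]
J5: z=[-0.0364, -0.6937, 0.7193] o=[-0.7385, 1.2661, 1.0387] → [-0.3570, 0.1983, 0.1732, -0.0364, -0.6937, 0.7193]
J6: z=[-0.4512, 0.6537, 0.6076] o=[-0.9436, 1.1966, 0.9613] → [0.2597, 0.5146, -0.3608, -0.4512, 0.6537, 0.6076]
V = J·q̇ = [-0.6796, -0.3404, 0.8957, 1.2074, -0.9433, 0.4173]

-0.6796 -0.3404 0.8957 1.2074 -0.9433 0.4173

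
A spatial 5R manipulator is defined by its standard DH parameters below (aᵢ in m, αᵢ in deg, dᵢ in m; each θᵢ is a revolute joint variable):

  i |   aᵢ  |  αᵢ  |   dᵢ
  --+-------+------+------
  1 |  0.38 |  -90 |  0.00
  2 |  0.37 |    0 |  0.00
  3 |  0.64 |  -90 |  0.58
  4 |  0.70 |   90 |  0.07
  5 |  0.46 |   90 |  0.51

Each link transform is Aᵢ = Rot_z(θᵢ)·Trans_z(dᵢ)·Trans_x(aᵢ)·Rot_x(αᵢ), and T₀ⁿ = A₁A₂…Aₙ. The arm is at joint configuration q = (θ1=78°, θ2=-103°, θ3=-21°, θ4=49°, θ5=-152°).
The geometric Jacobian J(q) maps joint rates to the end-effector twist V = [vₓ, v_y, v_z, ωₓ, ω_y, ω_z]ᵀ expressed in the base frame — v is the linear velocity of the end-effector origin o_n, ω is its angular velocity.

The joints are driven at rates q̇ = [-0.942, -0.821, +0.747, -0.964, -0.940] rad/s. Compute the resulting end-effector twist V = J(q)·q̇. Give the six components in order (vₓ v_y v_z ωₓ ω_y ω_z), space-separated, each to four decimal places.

-1.0062 0.9702 -0.1148 0.5919 -0.5373 -2.0692

o_n = [-0.7827, -0.3501, 1.2884]
J₁: ẑ×o_n = [0.3501, -0.7827, 0.0000], ω = ẑ
J2: z=[-0.9781, 0.2079, 0.0000] o=[0.0790, 0.3717, 0.0000] → [0.2679, 1.2602, 0.8852, -0.9781, 0.2079, 0.0000]
J3: z=[-0.9781, 0.2079, 0.0000] o=[0.0617, 0.2903, 0.3605] → [0.1929, 0.9076, 0.8019, -0.9781, 0.2079, 0.0000]
J4: z=[0.1724, 0.8109, 0.5592] o=[-0.5800, 0.0608, 0.8911] → [0.5519, -0.1818, 0.0935, 0.1724, 0.8109, 0.5592]
J5: z=[-0.7295, -0.2764, 0.6257] o=[-0.1046, -0.2435, 1.3110] → [0.0729, -0.4407, -0.1097, -0.7295, -0.2764, 0.6257]
V = J·q̇ = [-1.0062, 0.9702, -0.1148, 0.5919, -0.5373, -2.0692]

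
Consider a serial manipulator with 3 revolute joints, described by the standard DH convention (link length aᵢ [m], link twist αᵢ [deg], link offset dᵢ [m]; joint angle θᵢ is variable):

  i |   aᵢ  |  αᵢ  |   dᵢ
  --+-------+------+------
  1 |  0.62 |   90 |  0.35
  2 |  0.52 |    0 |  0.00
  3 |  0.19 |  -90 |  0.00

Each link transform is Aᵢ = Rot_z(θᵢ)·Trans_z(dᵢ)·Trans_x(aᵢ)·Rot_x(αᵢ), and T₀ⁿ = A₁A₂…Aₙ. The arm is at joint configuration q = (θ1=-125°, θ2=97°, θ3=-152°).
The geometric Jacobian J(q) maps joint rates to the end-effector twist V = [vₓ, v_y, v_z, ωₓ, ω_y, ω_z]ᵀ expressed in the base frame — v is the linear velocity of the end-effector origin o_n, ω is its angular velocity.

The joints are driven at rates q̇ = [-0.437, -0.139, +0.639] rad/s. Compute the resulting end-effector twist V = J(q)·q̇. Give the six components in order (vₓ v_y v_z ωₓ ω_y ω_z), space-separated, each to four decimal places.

o_n = [-0.3818, -0.5452, 0.7105]
J₁: ẑ×o_n = [0.5452, -0.3818, 0.0000], ω = ẑ
J2: z=[-0.8192, 0.5736, 0.0000] o=[-0.3556, -0.5079, 0.3500] → [0.2068, 0.2953, 0.0456, -0.8192, 0.5736, 0.0000]
J3: z=[-0.8192, 0.5736, 0.0000] o=[-0.3193, -0.4560, 0.8661] → [-0.0893, -0.1275, 0.1090, -0.8192, 0.5736, 0.0000]
V = J·q̇ = [-0.3241, 0.0443, 0.0633, -0.4096, 0.2868, -0.4370]

-0.3241 0.0443 0.0633 -0.4096 0.2868 -0.4370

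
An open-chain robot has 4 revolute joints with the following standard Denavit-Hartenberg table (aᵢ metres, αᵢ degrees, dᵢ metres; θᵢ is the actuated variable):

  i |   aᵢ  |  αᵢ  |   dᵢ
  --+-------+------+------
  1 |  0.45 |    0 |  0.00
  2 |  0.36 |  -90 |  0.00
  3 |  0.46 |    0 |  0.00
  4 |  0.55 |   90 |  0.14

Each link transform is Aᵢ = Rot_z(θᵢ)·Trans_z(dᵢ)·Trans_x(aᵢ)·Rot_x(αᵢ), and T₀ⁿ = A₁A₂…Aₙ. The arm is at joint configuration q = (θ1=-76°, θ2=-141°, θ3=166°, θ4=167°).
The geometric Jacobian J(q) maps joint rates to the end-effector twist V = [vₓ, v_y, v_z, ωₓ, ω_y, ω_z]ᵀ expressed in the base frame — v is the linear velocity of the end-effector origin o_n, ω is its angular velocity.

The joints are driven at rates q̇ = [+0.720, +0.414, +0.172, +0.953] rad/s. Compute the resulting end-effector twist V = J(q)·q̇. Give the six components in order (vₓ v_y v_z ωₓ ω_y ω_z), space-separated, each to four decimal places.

o_n = [-0.2978, -0.3055, 0.1384]
J₁: ẑ×o_n = [0.3055, -0.2978, 0.0000], ω = ẑ
J2: z=[0.0000, 0.0000, 1.0000] o=[0.1089, -0.4366, 0.0000] → [-0.1312, -0.4067, 0.0000, 0.0000, 0.0000, 1.0000]
J3: z=[-0.6018, -0.7986, 0.0000] o=[-0.1786, -0.2200, 0.0000] → [-0.1105, 0.0833, -0.0437, -0.6018, -0.7986, 0.0000]
J4: z=[-0.6018, -0.7986, 0.0000] o=[0.1778, -0.4886, -0.1113] → [-0.1994, 0.1503, -0.4901, -0.6018, -0.7986, 0.0000]
V = J·q̇ = [-0.0434, -0.2253, -0.4745, -0.6770, -0.8985, 1.1340]

-0.0434 -0.2253 -0.4745 -0.6770 -0.8985 1.1340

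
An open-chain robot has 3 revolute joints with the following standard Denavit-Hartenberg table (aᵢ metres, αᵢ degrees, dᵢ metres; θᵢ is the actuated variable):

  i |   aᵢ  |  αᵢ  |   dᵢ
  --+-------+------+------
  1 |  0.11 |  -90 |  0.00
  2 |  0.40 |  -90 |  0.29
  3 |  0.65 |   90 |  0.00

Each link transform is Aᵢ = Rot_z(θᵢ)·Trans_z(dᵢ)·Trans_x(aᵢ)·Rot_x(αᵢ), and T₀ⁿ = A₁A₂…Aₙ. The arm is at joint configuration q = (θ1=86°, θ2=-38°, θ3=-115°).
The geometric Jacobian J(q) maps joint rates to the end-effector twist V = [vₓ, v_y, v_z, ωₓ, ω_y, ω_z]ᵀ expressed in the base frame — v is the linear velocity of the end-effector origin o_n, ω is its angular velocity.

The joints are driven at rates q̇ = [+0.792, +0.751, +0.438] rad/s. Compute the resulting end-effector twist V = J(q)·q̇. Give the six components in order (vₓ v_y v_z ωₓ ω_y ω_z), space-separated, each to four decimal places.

o_n = [-0.8624, 0.2696, 0.0771]
J₁: ẑ×o_n = [-0.2696, -0.8624, 0.0000], ω = ẑ
J2: z=[-0.9976, 0.0698, 0.0000] o=[0.0077, 0.1097, 0.0000] → [0.0054, 0.0770, -0.0987, -0.9976, 0.0698, 0.0000]
J3: z=[0.0429, 0.6142, -0.7880] o=[-0.2596, 0.4444, 0.2463] → [-0.2417, 0.4822, 0.3627, 0.0429, 0.6142, -0.7880]
V = J·q̇ = [-0.3153, -0.4140, 0.0847, -0.7304, 0.3214, 0.4469]

-0.3153 -0.4140 0.0847 -0.7304 0.3214 0.4469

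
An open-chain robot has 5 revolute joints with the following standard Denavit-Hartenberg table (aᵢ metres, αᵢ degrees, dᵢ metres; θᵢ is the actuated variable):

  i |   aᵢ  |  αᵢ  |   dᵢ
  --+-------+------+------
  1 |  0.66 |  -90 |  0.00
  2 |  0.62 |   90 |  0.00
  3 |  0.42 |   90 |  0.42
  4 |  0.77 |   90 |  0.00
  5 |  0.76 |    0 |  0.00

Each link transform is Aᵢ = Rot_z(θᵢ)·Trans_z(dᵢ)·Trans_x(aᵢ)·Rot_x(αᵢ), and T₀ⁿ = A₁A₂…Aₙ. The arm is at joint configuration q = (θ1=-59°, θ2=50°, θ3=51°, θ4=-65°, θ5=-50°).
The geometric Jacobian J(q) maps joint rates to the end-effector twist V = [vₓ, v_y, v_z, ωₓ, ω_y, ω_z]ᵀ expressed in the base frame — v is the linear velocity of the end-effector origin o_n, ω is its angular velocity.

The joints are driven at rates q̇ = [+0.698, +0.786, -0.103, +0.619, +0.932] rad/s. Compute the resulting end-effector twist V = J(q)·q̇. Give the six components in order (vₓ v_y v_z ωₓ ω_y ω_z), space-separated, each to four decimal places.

0.1867 1.3292 -0.8671 -0.4356 0.2202 0.4173

o_n = [1.2575, 0.0548, -1.0504]
J₁: ẑ×o_n = [-0.0548, 1.2575, 0.0000], ω = ẑ
J2: z=[0.8572, 0.5150, 0.0000] o=[0.3399, -0.5657, 0.0000] → [-0.5410, 0.9004, 0.0593, 0.8572, 0.5150, 0.0000]
J3: z=[0.3945, -0.6566, 0.6428] o=[0.5452, -0.9073, -0.4749] → [-0.2405, 0.6849, 0.8473, 0.3945, -0.6566, 0.6428]
J4: z=[-0.2822, -0.7523, -0.5953] o=[1.0782, -1.1606, -0.4075] → [1.2073, -0.2882, -0.2080, -0.2822, -0.7523, -0.5953]
J5: z=[-0.9593, 0.2290, 0.1653] o=[1.0874, -0.6850, -1.0129] → [-0.1309, -0.0079, -0.7486, -0.9593, 0.2290, 0.1653]
V = J·q̇ = [0.1867, 1.3292, -0.8671, -0.4356, 0.2202, 0.4173]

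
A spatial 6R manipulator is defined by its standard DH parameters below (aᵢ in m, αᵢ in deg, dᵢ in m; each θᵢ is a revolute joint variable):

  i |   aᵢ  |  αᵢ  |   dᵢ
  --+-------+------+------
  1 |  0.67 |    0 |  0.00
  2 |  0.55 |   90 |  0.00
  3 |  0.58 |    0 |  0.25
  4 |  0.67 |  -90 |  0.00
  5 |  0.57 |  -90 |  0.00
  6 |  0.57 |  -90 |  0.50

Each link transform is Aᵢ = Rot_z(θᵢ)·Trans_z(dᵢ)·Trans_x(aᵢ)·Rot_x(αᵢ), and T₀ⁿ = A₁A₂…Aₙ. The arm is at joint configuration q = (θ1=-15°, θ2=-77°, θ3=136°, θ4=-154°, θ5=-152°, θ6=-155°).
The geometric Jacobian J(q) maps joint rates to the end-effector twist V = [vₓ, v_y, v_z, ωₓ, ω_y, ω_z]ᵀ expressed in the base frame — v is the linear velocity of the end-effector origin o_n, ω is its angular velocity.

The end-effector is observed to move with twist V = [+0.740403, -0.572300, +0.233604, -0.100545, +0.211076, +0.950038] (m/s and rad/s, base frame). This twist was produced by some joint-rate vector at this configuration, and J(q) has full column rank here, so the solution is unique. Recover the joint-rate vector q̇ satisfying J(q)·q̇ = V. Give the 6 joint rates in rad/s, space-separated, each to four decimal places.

0.1270 0.4770 -0.0660 0.7460 0.2650 -0.6480

o_n = [-0.1046, -1.1706, 0.3670]
J₁: ẑ×o_n = [1.1706, -0.1046, 0.0000], ω = ẑ
J2: z=[0.0000, 0.0000, 1.0000] o=[0.6472, -0.1734, 0.0000] → [0.9972, -0.7518, 0.0000, 0.0000, 0.0000, 1.0000]
J3: z=[-0.9994, 0.0349, 0.0000] o=[0.6280, -0.7231, 0.0000] → [0.0128, 0.3668, 0.4728, -0.9994, 0.0349, 0.0000]
J4: z=[-0.9994, 0.0349, 0.0000] o=[0.3927, -0.2974, 0.4029] → [-0.0013, -0.0359, 0.8900, -0.9994, 0.0349, 0.0000]
J5: z=[-0.0108, -0.3088, 0.9511] o=[0.3705, -0.9342, 0.1959] → [0.1720, -0.4500, -0.1442, -0.0108, -0.3088, 0.9511]
J6: z=[-0.8980, -0.4154, -0.1451] o=[0.1197, -0.4465, 0.3514] → [-0.1115, 0.0466, 0.5570, -0.8980, -0.4154, -0.1451]
q̇ = J⁺·V = [0.1270, 0.4770, -0.0660, 0.7460, 0.2650, -0.6480]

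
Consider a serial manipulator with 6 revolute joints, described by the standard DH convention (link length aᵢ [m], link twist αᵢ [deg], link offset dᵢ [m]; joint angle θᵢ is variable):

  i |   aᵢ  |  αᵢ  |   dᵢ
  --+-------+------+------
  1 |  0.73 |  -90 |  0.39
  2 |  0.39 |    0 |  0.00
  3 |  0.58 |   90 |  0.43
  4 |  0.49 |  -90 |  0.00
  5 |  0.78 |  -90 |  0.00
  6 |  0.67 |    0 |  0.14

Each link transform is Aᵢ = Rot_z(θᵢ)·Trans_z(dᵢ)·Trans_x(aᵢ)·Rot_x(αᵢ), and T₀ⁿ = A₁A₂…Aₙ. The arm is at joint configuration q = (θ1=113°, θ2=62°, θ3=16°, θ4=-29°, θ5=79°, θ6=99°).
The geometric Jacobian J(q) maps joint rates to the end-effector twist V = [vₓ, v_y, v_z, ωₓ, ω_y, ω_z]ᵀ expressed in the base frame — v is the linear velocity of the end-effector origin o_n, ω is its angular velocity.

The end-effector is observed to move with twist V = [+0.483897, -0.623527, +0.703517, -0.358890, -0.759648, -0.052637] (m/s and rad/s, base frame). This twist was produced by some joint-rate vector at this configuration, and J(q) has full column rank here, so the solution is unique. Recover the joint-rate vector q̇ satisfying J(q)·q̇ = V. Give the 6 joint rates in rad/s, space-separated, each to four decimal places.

o_n = [0.2033, 0.4992, -0.7631]
J₁: ẑ×o_n = [-0.4992, 0.2033, 0.0000], ω = ẑ
J2: z=[-0.9205, -0.3907, 0.0000] o=[-0.2852, 0.6720, 0.3900] → [0.4505, -1.0614, 0.3499, -0.9205, -0.3907, 0.0000]
J3: z=[-0.9205, -0.3907, 0.0000] o=[-0.3568, 0.8405, 0.0457] → [0.3160, -0.7444, 0.5330, -0.9205, -0.3907, 0.0000]
J4: z=[-0.3822, 0.9004, 0.2079] o=[-0.7997, 0.7835, -0.5217] → [-0.1582, 0.1163, -0.7944, -0.3822, 0.9004, 0.2079]
J5: z=[-0.8445, -0.2490, -0.4742] o=[-0.6159, 0.9583, -0.9409] → [-0.2620, -0.2383, 0.5917, -0.8445, -0.2490, -0.4742]
J6: z=[-0.2954, -0.5221, 0.8001] o=[-0.2674, 0.3220, -1.2274] → [-0.3842, 0.5137, 0.1934, -0.2954, -0.5221, 0.8001]
q̇ = J⁺·V = [-0.1460, -0.0180, 0.8880, -0.5150, -0.3130, 0.0650]

-0.1460 -0.0180 0.8880 -0.5150 -0.3130 0.0650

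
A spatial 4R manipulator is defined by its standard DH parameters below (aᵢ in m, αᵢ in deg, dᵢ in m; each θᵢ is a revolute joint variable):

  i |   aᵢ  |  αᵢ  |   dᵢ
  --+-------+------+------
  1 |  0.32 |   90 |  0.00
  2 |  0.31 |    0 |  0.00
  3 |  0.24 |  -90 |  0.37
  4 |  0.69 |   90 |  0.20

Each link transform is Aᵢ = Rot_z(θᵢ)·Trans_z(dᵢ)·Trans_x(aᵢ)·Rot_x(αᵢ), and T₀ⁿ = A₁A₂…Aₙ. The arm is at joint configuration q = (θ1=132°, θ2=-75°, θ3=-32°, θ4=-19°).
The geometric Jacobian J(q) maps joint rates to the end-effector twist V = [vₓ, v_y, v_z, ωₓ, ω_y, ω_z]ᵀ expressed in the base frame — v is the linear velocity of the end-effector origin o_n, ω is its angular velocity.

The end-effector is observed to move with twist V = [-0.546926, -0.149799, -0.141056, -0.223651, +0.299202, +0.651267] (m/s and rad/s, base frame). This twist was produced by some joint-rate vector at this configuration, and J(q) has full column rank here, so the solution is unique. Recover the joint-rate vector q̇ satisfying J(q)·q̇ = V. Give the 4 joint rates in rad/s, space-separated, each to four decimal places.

0.7650 -0.6870 0.7210 0.3890

o_n = [0.2207, 0.6436, -1.2113]
J₁: ẑ×o_n = [-0.6436, 0.2207, 0.0000], ω = ẑ
J2: z=[0.7431, 0.6691, 0.0000] o=[-0.2141, 0.2378, 0.0000] → [-0.8105, 0.9002, 0.0106, 0.7431, 0.6691, 0.0000]
J3: z=[0.7431, 0.6691, 0.0000] o=[-0.2678, 0.2974, -0.2994] → [-0.6102, 0.6777, -0.0697, 0.7431, 0.6691, 0.0000]
J4: z=[-0.6399, 0.7107, -0.2924] o=[0.0541, 0.4929, -0.5290] → [-0.4409, -0.4854, -0.2148, -0.6399, 0.7107, -0.2924]
q̇ = J⁺·V = [0.7650, -0.6870, 0.7210, 0.3890]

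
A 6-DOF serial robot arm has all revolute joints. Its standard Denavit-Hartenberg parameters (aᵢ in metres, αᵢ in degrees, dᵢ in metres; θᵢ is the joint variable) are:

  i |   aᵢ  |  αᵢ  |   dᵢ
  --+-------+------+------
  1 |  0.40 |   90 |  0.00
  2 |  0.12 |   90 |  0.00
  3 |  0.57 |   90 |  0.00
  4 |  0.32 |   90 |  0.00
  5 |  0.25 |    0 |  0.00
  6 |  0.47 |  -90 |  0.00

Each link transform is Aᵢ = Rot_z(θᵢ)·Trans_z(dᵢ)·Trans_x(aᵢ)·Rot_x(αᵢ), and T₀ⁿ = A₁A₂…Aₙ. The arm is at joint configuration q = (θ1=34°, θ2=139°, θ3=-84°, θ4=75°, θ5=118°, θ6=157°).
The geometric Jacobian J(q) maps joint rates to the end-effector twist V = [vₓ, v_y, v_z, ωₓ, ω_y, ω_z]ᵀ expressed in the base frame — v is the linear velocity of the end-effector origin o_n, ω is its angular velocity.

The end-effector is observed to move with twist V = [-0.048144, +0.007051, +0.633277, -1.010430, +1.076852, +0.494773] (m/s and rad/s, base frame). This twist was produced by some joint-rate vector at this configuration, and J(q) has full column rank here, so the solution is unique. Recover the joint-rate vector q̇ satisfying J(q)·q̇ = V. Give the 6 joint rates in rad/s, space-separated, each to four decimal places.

0.0580 -0.0060 0.5750 -0.3100 0.9590 0.5860

o_n = [-0.1485, 0.6281, 0.4612]
J₁: ẑ×o_n = [-0.6281, -0.1485, 0.0000], ω = ẑ
J2: z=[0.5592, -0.8290, 0.0000] o=[0.3316, 0.2237, 0.0000] → [-0.3823, -0.2579, -0.1719, 0.5592, -0.8290, 0.0000]
J3: z=[0.5439, 0.3669, 0.7547] o=[0.2565, 0.1730, 0.0787] → [-0.2031, -0.5137, 0.3961, 0.5439, 0.3669, 0.7547]
J4: z=[0.5638, 0.5064, -0.6525] o=[-0.0977, 0.6179, 0.1178] → [0.1805, -0.1605, 0.0314, 0.5638, 0.5064, -0.6525]
J5: z=[-0.7411, 0.6588, -0.1291] o=[0.0189, 0.7959, 0.3568] → [0.0471, 0.0990, 0.2347, -0.7411, 0.6588, -0.1291]
J6: z=[-0.7411, 0.6588, -0.1291] o=[0.1006, 0.8424, 0.1251] → [0.1938, 0.2812, 0.3229, -0.7411, 0.6588, -0.1291]
q̇ = J⁺·V = [0.0580, -0.0060, 0.5750, -0.3100, 0.9590, 0.5860]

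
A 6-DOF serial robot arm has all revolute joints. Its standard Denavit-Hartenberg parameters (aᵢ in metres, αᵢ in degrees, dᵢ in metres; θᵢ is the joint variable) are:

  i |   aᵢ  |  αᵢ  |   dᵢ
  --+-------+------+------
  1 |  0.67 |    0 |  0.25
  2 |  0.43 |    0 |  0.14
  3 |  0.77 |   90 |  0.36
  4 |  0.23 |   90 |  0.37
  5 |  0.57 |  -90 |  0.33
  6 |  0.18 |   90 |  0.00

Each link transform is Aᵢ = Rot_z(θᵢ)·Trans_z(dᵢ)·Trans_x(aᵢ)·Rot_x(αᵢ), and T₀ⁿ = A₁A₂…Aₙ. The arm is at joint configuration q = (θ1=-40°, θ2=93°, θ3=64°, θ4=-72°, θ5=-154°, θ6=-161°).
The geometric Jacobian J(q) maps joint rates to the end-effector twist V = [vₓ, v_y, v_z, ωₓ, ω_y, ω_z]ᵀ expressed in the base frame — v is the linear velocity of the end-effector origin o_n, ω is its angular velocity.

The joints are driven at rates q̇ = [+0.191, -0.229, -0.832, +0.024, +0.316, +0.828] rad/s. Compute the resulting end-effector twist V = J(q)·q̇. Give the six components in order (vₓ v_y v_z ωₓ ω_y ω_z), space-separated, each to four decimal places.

0.3907 -0.0978 -0.0646 -0.5562 -0.4948 -1.3129

o_n = [0.7819, 0.3223, 0.7529]
J₁: ẑ×o_n = [-0.3223, 0.7819, 0.0000], ω = ẑ
J2: z=[0.0000, 0.0000, 1.0000] o=[0.5132, -0.4307, 0.2500] → [-0.7530, 0.2687, 0.0000, 0.0000, 0.0000, 1.0000]
J3: z=[0.0000, 0.0000, 1.0000] o=[0.7720, -0.0873, 0.3900] → [-0.4096, 0.0099, 0.0000, 0.0000, 0.0000, 1.0000]
J4: z=[0.8910, 0.4540, 0.0000] o=[0.4225, 0.5988, 0.7500] → [0.0013, -0.0026, -0.4096, 0.8910, 0.4540, 0.0000]
J5: z=[0.4318, -0.8474, -0.3090] o=[0.7199, 0.8301, 0.5313] → [-0.3448, -0.1149, -0.1667, 0.4318, -0.8474, -0.3090]
J6: z=[-0.8623, -0.2873, -0.4169] o=[0.7116, 0.2960, 0.9165] → [0.0580, -0.1704, -0.0025, -0.8623, -0.2873, -0.4169]
V = J·q̇ = [0.3907, -0.0978, -0.0646, -0.5562, -0.4948, -1.3129]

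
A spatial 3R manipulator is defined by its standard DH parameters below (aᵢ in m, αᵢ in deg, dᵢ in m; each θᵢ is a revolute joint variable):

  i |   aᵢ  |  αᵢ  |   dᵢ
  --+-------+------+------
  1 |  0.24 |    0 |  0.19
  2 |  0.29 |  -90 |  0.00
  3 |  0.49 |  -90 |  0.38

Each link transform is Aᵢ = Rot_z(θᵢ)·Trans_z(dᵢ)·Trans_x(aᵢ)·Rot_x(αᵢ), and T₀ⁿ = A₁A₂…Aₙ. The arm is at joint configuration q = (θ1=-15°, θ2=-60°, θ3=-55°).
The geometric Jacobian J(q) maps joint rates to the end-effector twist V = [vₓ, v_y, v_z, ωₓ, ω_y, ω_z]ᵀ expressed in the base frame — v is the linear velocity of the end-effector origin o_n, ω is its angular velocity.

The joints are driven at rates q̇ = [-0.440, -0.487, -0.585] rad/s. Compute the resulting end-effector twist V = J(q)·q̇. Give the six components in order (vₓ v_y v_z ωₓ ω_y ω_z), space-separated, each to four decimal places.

o_n = [0.7467, -0.5154, 0.5914]
J₁: ẑ×o_n = [0.5154, 0.7467, -0.0000], ω = ẑ
J2: z=[0.0000, 0.0000, 1.0000] o=[0.2318, -0.0621, 0.1900] → [0.4532, 0.5149, -0.0000, 0.0000, 0.0000, 1.0000]
J3: z=[0.9659, 0.2588, 0.0000] o=[0.3069, -0.3422, 0.1900] → [0.1039, -0.3877, -0.2811, 0.9659, 0.2588, 0.0000]
V = J·q̇ = [-0.5083, -0.3525, 0.1644, -0.5651, -0.1514, -0.9270]

-0.5083 -0.3525 0.1644 -0.5651 -0.1514 -0.9270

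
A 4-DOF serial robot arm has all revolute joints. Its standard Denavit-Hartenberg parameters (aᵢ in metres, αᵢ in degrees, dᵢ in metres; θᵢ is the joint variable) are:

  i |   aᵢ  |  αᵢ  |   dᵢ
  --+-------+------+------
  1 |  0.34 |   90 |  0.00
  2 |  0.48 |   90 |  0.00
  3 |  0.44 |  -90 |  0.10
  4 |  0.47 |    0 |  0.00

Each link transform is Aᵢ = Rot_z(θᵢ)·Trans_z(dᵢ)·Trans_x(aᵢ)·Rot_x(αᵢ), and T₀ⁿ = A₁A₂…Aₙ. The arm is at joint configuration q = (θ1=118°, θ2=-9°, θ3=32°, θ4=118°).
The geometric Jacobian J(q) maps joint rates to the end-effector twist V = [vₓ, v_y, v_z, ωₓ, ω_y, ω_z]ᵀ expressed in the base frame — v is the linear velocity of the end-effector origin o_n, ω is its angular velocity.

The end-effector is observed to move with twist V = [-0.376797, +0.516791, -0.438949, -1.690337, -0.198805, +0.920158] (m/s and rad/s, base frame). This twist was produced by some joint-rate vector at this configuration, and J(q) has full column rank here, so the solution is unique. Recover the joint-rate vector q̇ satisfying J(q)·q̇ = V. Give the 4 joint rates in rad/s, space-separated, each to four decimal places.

0.1210 -0.8090 -0.8860 -0.9160

o_n = [-0.3889, 0.9791, 0.2069]
J₁: ẑ×o_n = [-0.9791, -0.3889, 0.0000], ω = ẑ
J2: z=[0.8829, 0.4695, 0.0000] o=[-0.1596, 0.3002, 0.0000] → [0.0971, -0.1827, 0.7071, 0.8829, 0.4695, 0.0000]
J3: z=[0.0734, -0.1381, -0.9877] o=[-0.3822, 0.7188, -0.0751] → [0.2181, -0.0140, 0.0182, 0.0734, -0.1381, -0.9877]
J4: z=[0.9945, -0.0640, 0.0829] o=[-0.3420, 1.1399, -0.2322] → [-0.0148, -0.4406, -0.1629, 0.9945, -0.0640, 0.0829]
q̇ = J⁺·V = [0.1210, -0.8090, -0.8860, -0.9160]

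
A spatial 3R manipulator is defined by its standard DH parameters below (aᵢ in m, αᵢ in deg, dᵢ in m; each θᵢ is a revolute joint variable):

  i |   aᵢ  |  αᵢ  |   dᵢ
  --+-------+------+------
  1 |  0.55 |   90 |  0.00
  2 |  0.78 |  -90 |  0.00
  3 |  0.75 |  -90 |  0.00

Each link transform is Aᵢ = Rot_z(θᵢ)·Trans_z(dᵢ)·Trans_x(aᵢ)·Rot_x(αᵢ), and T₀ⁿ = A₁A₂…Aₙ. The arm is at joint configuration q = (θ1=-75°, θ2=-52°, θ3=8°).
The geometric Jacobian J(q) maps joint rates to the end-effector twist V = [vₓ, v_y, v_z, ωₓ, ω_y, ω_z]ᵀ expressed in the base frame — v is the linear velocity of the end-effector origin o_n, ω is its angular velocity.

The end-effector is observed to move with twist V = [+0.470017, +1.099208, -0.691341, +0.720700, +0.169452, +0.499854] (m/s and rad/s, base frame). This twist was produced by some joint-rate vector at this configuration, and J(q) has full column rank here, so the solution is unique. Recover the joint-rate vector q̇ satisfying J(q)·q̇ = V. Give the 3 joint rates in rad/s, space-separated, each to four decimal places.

0.4820 -0.7400 0.0290

o_n = [0.4858, -1.4098, -1.1999]
J₁: ẑ×o_n = [1.4098, 0.4858, -0.0000], ω = ẑ
J2: z=[-0.9659, -0.2588, 0.0000] o=[0.1424, -0.5313, 0.0000] → [0.3106, -1.1590, 0.9375, -0.9659, -0.2588, 0.0000]
J3: z=[0.2040, -0.7612, 0.6157] o=[0.2666, -0.9951, -0.6146] → [0.7008, 0.2543, 0.0823, 0.2040, -0.7612, 0.6157]
q̇ = J⁺·V = [0.4820, -0.7400, 0.0290]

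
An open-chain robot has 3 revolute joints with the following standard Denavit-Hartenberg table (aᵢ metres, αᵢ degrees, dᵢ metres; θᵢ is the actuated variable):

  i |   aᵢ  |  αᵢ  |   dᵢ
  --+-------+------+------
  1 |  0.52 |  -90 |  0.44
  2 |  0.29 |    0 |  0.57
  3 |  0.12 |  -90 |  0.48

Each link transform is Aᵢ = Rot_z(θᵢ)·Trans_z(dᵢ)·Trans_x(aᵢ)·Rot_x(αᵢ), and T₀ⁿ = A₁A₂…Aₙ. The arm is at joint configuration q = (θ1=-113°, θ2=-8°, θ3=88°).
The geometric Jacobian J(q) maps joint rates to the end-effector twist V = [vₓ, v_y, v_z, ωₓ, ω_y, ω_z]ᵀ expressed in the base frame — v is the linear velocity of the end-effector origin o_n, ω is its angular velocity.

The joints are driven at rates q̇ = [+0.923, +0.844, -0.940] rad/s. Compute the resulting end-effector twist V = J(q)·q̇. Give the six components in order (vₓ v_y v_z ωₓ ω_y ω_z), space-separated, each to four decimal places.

1.0644 0.5517 -0.2404 -0.0884 0.0375 0.9230

o_n = [0.6430, -1.1725, 0.3622]
J₁: ẑ×o_n = [1.1725, 0.6430, -0.0000], ω = ẑ
J2: z=[0.9205, -0.3907, 0.0000] o=[-0.2032, -0.4787, 0.4400] → [0.0304, 0.0716, -0.3080, 0.9205, -0.3907, 0.0000]
J3: z=[0.9205, -0.3907, 0.0000] o=[0.2093, -0.9657, 0.4804] → [0.0462, 0.1088, -0.0208, 0.9205, -0.3907, 0.0000]
V = J·q̇ = [1.0644, 0.5517, -0.2404, -0.0884, 0.0375, 0.9230]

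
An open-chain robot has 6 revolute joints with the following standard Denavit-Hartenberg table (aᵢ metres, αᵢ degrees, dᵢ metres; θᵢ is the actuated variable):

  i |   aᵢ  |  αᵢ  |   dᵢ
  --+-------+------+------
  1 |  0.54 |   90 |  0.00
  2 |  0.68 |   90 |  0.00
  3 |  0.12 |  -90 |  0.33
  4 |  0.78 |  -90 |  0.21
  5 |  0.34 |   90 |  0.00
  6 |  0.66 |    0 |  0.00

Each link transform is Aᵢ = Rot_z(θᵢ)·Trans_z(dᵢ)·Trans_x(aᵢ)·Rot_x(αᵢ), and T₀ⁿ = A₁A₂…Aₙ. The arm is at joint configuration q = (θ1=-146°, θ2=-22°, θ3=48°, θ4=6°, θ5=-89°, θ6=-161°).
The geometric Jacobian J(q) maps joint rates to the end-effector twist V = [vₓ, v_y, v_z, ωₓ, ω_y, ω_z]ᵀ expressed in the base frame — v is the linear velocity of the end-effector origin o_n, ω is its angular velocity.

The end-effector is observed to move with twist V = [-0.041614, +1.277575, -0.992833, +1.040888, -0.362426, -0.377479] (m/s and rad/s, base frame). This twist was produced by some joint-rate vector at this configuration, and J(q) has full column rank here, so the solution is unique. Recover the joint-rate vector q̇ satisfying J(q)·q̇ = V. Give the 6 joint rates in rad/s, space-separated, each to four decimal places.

o_n = [-1.6905, -0.3813, -0.9332]
J₁: ẑ×o_n = [0.3813, -1.6905, 0.0000], ω = ẑ
J2: z=[-0.5592, 0.8290, 0.0000] o=[-0.4477, -0.3020, 0.0000] → [-0.7737, -0.5219, 1.0747, -0.5592, 0.8290, 0.0000]
J3: z=[0.3106, 0.2095, -0.9272] o=[-0.9704, -0.6545, -0.2547] → [0.1112, 0.8784, 0.2357, 0.3106, 0.2095, -0.9272]
J4: z=[0.1971, 0.9400, 0.2784] o=[-0.9795, -0.5531, -0.5908] → [-0.3697, -0.1305, 0.7022, 0.1971, 0.9400, 0.2784]
J5: z=[-0.2117, -0.2365, 0.9483] o=[-1.6848, -0.1640, -0.6512] → [0.2728, -0.0651, 0.0447, -0.2117, -0.2365, 0.9483]
J6: z=[0.9606, -0.2294, 0.1572] o=[-1.6235, 0.1571, -0.5574] → [0.1708, 0.3504, -0.5325, 0.9606, -0.2294, 0.1572]
q̇ = J⁺·V = [-0.7800, -0.6170, -0.6990, 0.3760, -0.4960, 0.7640]

-0.7800 -0.6170 -0.6990 0.3760 -0.4960 0.7640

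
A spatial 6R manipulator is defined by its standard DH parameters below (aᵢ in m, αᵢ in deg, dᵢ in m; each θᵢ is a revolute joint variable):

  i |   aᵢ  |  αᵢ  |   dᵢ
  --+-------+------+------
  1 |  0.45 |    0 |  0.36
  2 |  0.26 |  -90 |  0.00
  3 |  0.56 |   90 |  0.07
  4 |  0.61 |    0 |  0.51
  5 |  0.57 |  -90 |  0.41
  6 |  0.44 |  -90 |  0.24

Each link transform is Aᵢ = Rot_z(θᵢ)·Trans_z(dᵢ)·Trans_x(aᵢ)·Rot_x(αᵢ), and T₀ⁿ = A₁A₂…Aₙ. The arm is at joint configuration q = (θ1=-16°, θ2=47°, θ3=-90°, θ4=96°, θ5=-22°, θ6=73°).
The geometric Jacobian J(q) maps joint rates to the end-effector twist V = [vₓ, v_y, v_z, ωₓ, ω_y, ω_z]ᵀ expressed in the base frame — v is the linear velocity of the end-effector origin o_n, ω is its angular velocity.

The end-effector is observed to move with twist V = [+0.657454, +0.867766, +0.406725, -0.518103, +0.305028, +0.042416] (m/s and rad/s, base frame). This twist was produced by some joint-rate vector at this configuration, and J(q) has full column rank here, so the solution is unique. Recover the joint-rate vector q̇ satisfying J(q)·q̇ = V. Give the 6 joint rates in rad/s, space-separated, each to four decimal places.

0.1130 -0.6310 0.6890 -0.3410 0.6280 -0.5830

o_n = [-0.5010, 0.9651, 0.8181]
J₁: ẑ×o_n = [-0.9651, -0.5010, 0.0000], ω = ẑ
J2: z=[0.0000, 0.0000, 1.0000] o=[0.4326, -0.1240, 0.3600] → [-1.0892, -0.9335, 0.0000, 0.0000, 0.0000, 1.0000]
J3: z=[-0.5150, 0.8572, 0.0000] o=[0.6554, 0.0099, 0.3600] → [0.3927, 0.2359, 0.4992, -0.5150, 0.8572, 0.0000]
J4: z=[-0.8572, -0.5150, 0.0000] o=[0.6194, 0.0699, 0.9200] → [0.0525, -0.0873, -1.3444, -0.8572, -0.5150, 0.0000]
J5: z=[-0.8572, -0.5150, 0.0000] o=[-0.1302, 0.3272, 0.8562] → [0.0196, -0.0327, -0.7377, -0.8572, -0.5150, 0.0000]
J6: z=[-0.1420, 0.2363, -0.9613] o=[-0.7639, 0.5857, 1.0134] → [0.3186, -0.2804, -0.1160, -0.1420, 0.2363, -0.9613]
q̇ = J⁺·V = [0.1130, -0.6310, 0.6890, -0.3410, 0.6280, -0.5830]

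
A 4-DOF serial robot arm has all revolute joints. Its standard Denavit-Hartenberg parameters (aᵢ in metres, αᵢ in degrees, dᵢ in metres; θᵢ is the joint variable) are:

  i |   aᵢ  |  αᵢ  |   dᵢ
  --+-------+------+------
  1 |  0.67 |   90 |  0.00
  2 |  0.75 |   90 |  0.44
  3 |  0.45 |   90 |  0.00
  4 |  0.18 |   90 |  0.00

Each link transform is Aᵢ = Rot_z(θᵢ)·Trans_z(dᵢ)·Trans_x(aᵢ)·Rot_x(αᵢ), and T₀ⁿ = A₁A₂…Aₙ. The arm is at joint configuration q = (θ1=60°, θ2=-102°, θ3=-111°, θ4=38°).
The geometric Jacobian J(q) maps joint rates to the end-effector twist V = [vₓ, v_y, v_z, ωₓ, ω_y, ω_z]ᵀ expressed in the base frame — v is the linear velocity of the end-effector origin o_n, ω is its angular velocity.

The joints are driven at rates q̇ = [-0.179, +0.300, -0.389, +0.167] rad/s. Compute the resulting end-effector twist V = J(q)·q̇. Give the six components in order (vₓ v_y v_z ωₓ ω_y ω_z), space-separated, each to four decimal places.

o_n = [0.1274, 0.4458, -0.5031]
J₁: ẑ×o_n = [-0.4458, 0.1274, 0.0000], ω = ẑ
J2: z=[0.8660, -0.5000, 0.0000] o=[0.3350, 0.5802, 0.0000] → [0.2516, 0.4357, -0.2202, 0.8660, -0.5000, 0.0000]
J3: z=[-0.4891, -0.8471, 0.2079] o=[0.6381, 0.2252, -0.7336] → [-0.2411, 0.0066, -0.5405, -0.4891, -0.8471, 0.2079]
J4: z=[0.4074, -0.0111, 0.9132] o=[0.2910, 0.4643, -0.5759] → [0.0161, -0.1790, -0.0094, 0.4074, -0.0111, 0.9132]
V = J·q̇ = [0.2517, 0.0755, 0.1426, 0.5181, 0.1777, -0.1074]

0.2517 0.0755 0.1426 0.5181 0.1777 -0.1074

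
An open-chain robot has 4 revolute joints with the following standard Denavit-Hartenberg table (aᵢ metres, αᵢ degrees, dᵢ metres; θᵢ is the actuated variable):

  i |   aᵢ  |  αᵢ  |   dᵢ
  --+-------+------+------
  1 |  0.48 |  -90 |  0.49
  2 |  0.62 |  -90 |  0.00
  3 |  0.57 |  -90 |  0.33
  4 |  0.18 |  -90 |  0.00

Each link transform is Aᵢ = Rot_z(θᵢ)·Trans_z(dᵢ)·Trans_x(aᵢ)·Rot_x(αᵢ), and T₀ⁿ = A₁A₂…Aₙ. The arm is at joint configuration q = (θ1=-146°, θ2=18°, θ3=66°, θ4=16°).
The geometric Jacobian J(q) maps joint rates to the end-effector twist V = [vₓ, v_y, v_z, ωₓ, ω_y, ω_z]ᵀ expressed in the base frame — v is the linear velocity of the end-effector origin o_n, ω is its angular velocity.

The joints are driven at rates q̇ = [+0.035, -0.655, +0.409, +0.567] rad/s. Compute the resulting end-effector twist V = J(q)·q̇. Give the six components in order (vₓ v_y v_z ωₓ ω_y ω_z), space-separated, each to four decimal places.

-0.1463 -0.0343 0.7004 0.0180 1.0804 -0.1939

o_n = [-1.4328, -0.1477, -0.0616]
J₁: ẑ×o_n = [0.1477, -1.4328, 0.0000], ω = ẑ
J2: z=[0.5592, -0.8290, 0.0000] o=[-0.3979, -0.2684, 0.4900] → [0.4573, 0.3085, -0.7904, 0.5592, -0.8290, 0.0000]
J3: z=[0.2562, 0.1728, -0.9511] o=[-0.8868, -0.5981, 0.2984] → [0.3662, 0.6115, 0.2098, 0.2562, 0.1728, -0.9511]
J4: z=[0.4929, 0.8230, 0.2823] o=[-1.2762, -0.2327, -0.0871] → [-0.0031, -0.0567, 0.1708, 0.4929, 0.8230, 0.2823]
V = J·q̇ = [-0.1463, -0.0343, 0.7004, 0.0180, 1.0804, -0.1939]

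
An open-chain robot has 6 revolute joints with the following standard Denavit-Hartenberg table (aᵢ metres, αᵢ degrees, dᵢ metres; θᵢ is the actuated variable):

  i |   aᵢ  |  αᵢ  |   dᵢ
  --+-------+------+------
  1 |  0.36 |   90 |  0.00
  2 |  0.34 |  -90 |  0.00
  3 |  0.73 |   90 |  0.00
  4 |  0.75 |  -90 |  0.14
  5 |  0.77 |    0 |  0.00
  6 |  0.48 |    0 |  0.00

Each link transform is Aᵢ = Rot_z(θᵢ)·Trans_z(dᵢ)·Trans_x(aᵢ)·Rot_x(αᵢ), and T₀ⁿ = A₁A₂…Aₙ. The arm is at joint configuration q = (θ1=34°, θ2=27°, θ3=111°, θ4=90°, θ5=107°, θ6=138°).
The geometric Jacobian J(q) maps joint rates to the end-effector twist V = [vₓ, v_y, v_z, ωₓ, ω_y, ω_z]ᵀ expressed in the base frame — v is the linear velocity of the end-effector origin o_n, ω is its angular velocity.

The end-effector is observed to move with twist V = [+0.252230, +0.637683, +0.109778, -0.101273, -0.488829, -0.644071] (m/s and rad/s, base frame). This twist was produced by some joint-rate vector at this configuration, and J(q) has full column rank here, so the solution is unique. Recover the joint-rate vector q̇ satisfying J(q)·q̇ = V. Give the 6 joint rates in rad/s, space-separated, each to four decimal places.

o_n = [-0.2249, 0.6006, 0.2541]
J₁: ẑ×o_n = [-0.6006, -0.2249, 0.0000], ω = ẑ
J2: z=[0.5592, -0.8290, 0.0000] o=[0.2985, 0.2013, 0.0000] → [-0.2107, -0.1421, -0.2105, 0.5592, -0.8290, 0.0000]
J3: z=[-0.3764, -0.2539, 0.8910] o=[0.5496, 0.3707, 0.1544] → [-0.2302, -0.6525, -0.2832, -0.3764, -0.2539, 0.8910]
J4: z=[0.4892, 0.7623, 0.4238] o=[-0.0247, 0.8054, 0.0356] → [0.2534, -0.1917, 0.0524, 0.4892, 0.7623, 0.4238]
J5: z=[0.7868, -0.5954, 0.1627] o=[-0.2385, 0.7217, 0.7632] → [0.3228, 0.4027, -0.0871, 0.7868, -0.5954, 0.1627]
J6: z=[0.7868, -0.5954, 0.1627] o=[-0.5140, 0.2175, 0.2505] → [-0.0645, 0.0442, 0.4736, 0.7868, -0.5954, 0.1627]
q̇ = J⁺·V = [-0.2050, -0.4960, -0.2290, -0.7860, 0.5420, 0.0610]

-0.2050 -0.4960 -0.2290 -0.7860 0.5420 0.0610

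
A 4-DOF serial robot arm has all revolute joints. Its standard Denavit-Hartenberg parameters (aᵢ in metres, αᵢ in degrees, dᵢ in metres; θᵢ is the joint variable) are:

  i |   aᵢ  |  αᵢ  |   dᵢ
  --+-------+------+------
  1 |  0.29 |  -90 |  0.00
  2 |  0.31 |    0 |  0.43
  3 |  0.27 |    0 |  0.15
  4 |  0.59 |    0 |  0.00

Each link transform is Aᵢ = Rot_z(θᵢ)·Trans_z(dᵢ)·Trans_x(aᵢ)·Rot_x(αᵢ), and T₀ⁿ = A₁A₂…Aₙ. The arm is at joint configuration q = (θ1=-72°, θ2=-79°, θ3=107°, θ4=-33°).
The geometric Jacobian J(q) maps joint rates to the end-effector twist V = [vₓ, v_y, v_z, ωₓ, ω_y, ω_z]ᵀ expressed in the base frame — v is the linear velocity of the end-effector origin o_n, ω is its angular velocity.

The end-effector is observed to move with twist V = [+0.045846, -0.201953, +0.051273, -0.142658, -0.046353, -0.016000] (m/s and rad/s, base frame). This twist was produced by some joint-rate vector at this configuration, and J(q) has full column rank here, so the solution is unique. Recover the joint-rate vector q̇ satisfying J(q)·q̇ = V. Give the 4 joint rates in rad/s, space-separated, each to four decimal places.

-0.0160 0.6680 -0.6790 -0.1390

o_n = [0.9148, -0.9385, 0.2290]
J₁: ẑ×o_n = [0.9385, 0.9148, -0.0000], ω = ẑ
J2: z=[0.9511, 0.3090, 0.0000] o=[0.0896, -0.2758, 0.0000] → [0.0708, -0.2178, -0.8853, 0.9511, 0.3090, 0.0000]
J3: z=[0.9511, 0.3090, 0.0000] o=[0.5168, -0.1992, 0.3043] → [-0.0233, 0.0716, -0.8262, 0.9511, 0.3090, 0.0000]
J4: z=[0.9511, 0.3090, 0.0000] o=[0.7332, -0.3796, 0.1775] → [0.0159, -0.0489, -0.5878, 0.9511, 0.3090, 0.0000]
q̇ = J⁺·V = [-0.0160, 0.6680, -0.6790, -0.1390]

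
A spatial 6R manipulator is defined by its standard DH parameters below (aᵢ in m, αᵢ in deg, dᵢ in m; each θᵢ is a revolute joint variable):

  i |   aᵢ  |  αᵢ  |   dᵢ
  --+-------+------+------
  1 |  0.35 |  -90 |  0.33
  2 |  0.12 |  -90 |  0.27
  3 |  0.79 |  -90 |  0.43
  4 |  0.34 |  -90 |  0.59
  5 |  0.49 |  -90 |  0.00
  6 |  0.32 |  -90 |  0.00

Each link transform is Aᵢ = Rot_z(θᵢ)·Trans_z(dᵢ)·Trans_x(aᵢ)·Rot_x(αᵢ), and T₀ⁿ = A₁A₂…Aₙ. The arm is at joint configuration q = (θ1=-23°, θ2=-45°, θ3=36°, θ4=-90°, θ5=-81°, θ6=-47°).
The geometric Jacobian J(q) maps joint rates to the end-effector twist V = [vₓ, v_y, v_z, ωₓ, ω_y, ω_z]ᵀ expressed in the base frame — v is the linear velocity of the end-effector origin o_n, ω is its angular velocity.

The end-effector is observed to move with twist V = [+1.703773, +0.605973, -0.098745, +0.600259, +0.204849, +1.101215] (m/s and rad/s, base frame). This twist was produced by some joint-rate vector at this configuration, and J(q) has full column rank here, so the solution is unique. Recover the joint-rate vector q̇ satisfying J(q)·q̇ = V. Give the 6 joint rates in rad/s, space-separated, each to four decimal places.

0.9280 -0.2870 -0.0590 -0.8000 -0.0480 0.2740

o_n = [0.4822, -1.6986, -0.1581]
J₁: ẑ×o_n = [1.6986, 0.4822, -0.0000], ω = ẑ
J2: z=[0.3907, 0.9205, 0.0000] o=[0.3222, -0.1368, 0.3300] → [-0.4493, 0.1907, -0.7575, 0.3907, 0.9205, 0.0000]
J3: z=[0.6509, -0.2763, -0.7071] o=[0.5058, 0.0786, 0.4149] → [-1.0984, 0.3896, -1.1633, 0.6509, -0.2763, -0.7071]
J4: z=[-0.6987, -0.5823, -0.4156] o=[1.0202, -0.6442, 0.5627] → [-0.0185, -0.2800, 0.4234, -0.6987, -0.5823, -0.4156]
J5: z=[0.2969, -0.7646, 0.5721] o=[0.8293, -1.0817, 0.0771] → [0.5327, -0.1288, -0.4486, 0.2969, -0.7646, 0.5721]
J6: z=[0.7522, -0.1818, -0.6334] o=[0.5411, -1.3847, -0.1783] → [-0.2025, 0.0221, -0.2468, 0.7522, -0.1818, -0.6334]
q̇ = J⁺·V = [0.9280, -0.2870, -0.0590, -0.8000, -0.0480, 0.2740]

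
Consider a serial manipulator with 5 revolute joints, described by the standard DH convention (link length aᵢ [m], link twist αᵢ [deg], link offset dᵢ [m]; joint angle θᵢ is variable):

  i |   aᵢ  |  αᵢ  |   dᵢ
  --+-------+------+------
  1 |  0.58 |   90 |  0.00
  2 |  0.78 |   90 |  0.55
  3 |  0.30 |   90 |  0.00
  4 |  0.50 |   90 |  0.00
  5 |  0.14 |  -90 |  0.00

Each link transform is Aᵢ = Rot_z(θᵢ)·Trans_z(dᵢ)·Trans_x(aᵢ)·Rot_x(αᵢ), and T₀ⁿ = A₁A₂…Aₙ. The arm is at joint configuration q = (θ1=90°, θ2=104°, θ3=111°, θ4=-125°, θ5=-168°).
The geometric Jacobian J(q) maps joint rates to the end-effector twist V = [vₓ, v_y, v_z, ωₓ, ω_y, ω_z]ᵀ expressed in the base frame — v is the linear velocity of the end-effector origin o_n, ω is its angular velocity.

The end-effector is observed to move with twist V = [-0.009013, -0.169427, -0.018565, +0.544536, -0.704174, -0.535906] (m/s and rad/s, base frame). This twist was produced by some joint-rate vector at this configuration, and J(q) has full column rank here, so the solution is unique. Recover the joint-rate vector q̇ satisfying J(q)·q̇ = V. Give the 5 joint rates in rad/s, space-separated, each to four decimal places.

o_n = [0.6252, 0.1173, 0.6266]
J₁: ẑ×o_n = [-0.1173, 0.6252, 0.0000], ω = ẑ
J2: z=[1.0000, -0.0000, 0.0000] o=[0.0000, 0.5800, 0.0000] → [-0.0000, -0.6266, -0.4627, 1.0000, -0.0000, 0.0000]
J3: z=[0.0000, 0.9703, 0.2419] o=[0.5500, 0.3913, 0.7568] → [-0.0601, 0.0182, -0.0730, 0.0000, 0.9703, 0.2419]
J4: z=[0.3584, -0.2259, 0.9058] o=[0.8301, 0.4173, 0.6525] → [0.2776, -0.1763, -0.1538, 0.3584, -0.2259, 0.9058]
J5: z=[-0.7647, 0.4855, 0.4236] o=[0.5623, -0.0050, 0.6532] → [-0.0647, 0.0063, -0.1240, -0.7647, 0.4855, 0.4236]
q̇ = J⁺·V = [0.0040, 0.3240, -0.5810, -0.2510, -0.4060]

0.0040 0.3240 -0.5810 -0.2510 -0.4060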